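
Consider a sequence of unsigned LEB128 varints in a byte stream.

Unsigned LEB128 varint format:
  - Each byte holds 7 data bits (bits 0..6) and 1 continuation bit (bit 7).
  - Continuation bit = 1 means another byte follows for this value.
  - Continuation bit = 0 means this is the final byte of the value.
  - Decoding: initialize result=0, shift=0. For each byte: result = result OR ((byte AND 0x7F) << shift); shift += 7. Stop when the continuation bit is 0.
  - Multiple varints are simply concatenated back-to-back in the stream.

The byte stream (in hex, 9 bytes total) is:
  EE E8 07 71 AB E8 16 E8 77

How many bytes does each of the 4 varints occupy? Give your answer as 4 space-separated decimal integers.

  byte[0]=0xEE cont=1 payload=0x6E=110: acc |= 110<<0 -> acc=110 shift=7
  byte[1]=0xE8 cont=1 payload=0x68=104: acc |= 104<<7 -> acc=13422 shift=14
  byte[2]=0x07 cont=0 payload=0x07=7: acc |= 7<<14 -> acc=128110 shift=21 [end]
Varint 1: bytes[0:3] = EE E8 07 -> value 128110 (3 byte(s))
  byte[3]=0x71 cont=0 payload=0x71=113: acc |= 113<<0 -> acc=113 shift=7 [end]
Varint 2: bytes[3:4] = 71 -> value 113 (1 byte(s))
  byte[4]=0xAB cont=1 payload=0x2B=43: acc |= 43<<0 -> acc=43 shift=7
  byte[5]=0xE8 cont=1 payload=0x68=104: acc |= 104<<7 -> acc=13355 shift=14
  byte[6]=0x16 cont=0 payload=0x16=22: acc |= 22<<14 -> acc=373803 shift=21 [end]
Varint 3: bytes[4:7] = AB E8 16 -> value 373803 (3 byte(s))
  byte[7]=0xE8 cont=1 payload=0x68=104: acc |= 104<<0 -> acc=104 shift=7
  byte[8]=0x77 cont=0 payload=0x77=119: acc |= 119<<7 -> acc=15336 shift=14 [end]
Varint 4: bytes[7:9] = E8 77 -> value 15336 (2 byte(s))

Answer: 3 1 3 2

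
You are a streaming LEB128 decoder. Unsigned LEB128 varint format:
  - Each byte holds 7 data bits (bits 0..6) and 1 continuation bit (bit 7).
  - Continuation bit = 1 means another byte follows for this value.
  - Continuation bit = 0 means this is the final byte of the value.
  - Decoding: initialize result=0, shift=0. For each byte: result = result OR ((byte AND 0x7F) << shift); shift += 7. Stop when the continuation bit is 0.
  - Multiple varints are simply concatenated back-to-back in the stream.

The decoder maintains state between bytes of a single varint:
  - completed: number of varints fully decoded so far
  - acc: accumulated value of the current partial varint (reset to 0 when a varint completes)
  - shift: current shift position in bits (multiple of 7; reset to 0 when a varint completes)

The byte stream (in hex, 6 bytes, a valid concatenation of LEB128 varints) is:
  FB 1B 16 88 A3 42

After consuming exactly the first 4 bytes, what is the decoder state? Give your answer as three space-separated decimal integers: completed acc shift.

byte[0]=0xFB cont=1 payload=0x7B: acc |= 123<<0 -> completed=0 acc=123 shift=7
byte[1]=0x1B cont=0 payload=0x1B: varint #1 complete (value=3579); reset -> completed=1 acc=0 shift=0
byte[2]=0x16 cont=0 payload=0x16: varint #2 complete (value=22); reset -> completed=2 acc=0 shift=0
byte[3]=0x88 cont=1 payload=0x08: acc |= 8<<0 -> completed=2 acc=8 shift=7

Answer: 2 8 7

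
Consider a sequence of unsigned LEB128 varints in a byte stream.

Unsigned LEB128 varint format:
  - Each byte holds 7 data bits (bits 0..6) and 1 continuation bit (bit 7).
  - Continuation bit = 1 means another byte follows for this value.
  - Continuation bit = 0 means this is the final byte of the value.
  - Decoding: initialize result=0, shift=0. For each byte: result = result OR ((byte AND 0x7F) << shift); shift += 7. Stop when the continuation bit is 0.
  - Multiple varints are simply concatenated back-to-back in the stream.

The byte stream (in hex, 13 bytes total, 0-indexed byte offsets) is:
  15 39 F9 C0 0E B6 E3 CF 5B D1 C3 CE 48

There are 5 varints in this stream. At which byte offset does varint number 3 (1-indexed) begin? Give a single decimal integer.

Answer: 2

Derivation:
  byte[0]=0x15 cont=0 payload=0x15=21: acc |= 21<<0 -> acc=21 shift=7 [end]
Varint 1: bytes[0:1] = 15 -> value 21 (1 byte(s))
  byte[1]=0x39 cont=0 payload=0x39=57: acc |= 57<<0 -> acc=57 shift=7 [end]
Varint 2: bytes[1:2] = 39 -> value 57 (1 byte(s))
  byte[2]=0xF9 cont=1 payload=0x79=121: acc |= 121<<0 -> acc=121 shift=7
  byte[3]=0xC0 cont=1 payload=0x40=64: acc |= 64<<7 -> acc=8313 shift=14
  byte[4]=0x0E cont=0 payload=0x0E=14: acc |= 14<<14 -> acc=237689 shift=21 [end]
Varint 3: bytes[2:5] = F9 C0 0E -> value 237689 (3 byte(s))
  byte[5]=0xB6 cont=1 payload=0x36=54: acc |= 54<<0 -> acc=54 shift=7
  byte[6]=0xE3 cont=1 payload=0x63=99: acc |= 99<<7 -> acc=12726 shift=14
  byte[7]=0xCF cont=1 payload=0x4F=79: acc |= 79<<14 -> acc=1307062 shift=21
  byte[8]=0x5B cont=0 payload=0x5B=91: acc |= 91<<21 -> acc=192147894 shift=28 [end]
Varint 4: bytes[5:9] = B6 E3 CF 5B -> value 192147894 (4 byte(s))
  byte[9]=0xD1 cont=1 payload=0x51=81: acc |= 81<<0 -> acc=81 shift=7
  byte[10]=0xC3 cont=1 payload=0x43=67: acc |= 67<<7 -> acc=8657 shift=14
  byte[11]=0xCE cont=1 payload=0x4E=78: acc |= 78<<14 -> acc=1286609 shift=21
  byte[12]=0x48 cont=0 payload=0x48=72: acc |= 72<<21 -> acc=152281553 shift=28 [end]
Varint 5: bytes[9:13] = D1 C3 CE 48 -> value 152281553 (4 byte(s))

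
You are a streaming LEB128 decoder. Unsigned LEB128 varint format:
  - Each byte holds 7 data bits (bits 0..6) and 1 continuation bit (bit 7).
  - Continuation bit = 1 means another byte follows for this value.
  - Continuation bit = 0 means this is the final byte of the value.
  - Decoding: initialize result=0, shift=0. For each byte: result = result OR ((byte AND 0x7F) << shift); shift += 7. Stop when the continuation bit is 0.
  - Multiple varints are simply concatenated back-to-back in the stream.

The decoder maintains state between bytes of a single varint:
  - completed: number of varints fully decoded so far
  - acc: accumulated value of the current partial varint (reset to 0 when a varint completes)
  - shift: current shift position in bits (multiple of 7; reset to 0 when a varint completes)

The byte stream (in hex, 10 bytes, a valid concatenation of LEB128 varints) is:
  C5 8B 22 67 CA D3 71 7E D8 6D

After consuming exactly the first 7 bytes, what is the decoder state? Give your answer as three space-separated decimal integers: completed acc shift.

Answer: 3 0 0

Derivation:
byte[0]=0xC5 cont=1 payload=0x45: acc |= 69<<0 -> completed=0 acc=69 shift=7
byte[1]=0x8B cont=1 payload=0x0B: acc |= 11<<7 -> completed=0 acc=1477 shift=14
byte[2]=0x22 cont=0 payload=0x22: varint #1 complete (value=558533); reset -> completed=1 acc=0 shift=0
byte[3]=0x67 cont=0 payload=0x67: varint #2 complete (value=103); reset -> completed=2 acc=0 shift=0
byte[4]=0xCA cont=1 payload=0x4A: acc |= 74<<0 -> completed=2 acc=74 shift=7
byte[5]=0xD3 cont=1 payload=0x53: acc |= 83<<7 -> completed=2 acc=10698 shift=14
byte[6]=0x71 cont=0 payload=0x71: varint #3 complete (value=1862090); reset -> completed=3 acc=0 shift=0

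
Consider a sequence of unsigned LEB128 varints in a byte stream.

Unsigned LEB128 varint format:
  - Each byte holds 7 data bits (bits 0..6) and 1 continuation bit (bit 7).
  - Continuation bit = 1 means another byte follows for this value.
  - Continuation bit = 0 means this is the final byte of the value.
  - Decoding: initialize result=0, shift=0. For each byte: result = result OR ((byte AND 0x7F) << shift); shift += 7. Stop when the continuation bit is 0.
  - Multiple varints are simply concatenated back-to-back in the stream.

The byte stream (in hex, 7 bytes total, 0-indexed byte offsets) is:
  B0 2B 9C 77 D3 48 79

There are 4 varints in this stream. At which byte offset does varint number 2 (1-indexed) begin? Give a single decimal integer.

Answer: 2

Derivation:
  byte[0]=0xB0 cont=1 payload=0x30=48: acc |= 48<<0 -> acc=48 shift=7
  byte[1]=0x2B cont=0 payload=0x2B=43: acc |= 43<<7 -> acc=5552 shift=14 [end]
Varint 1: bytes[0:2] = B0 2B -> value 5552 (2 byte(s))
  byte[2]=0x9C cont=1 payload=0x1C=28: acc |= 28<<0 -> acc=28 shift=7
  byte[3]=0x77 cont=0 payload=0x77=119: acc |= 119<<7 -> acc=15260 shift=14 [end]
Varint 2: bytes[2:4] = 9C 77 -> value 15260 (2 byte(s))
  byte[4]=0xD3 cont=1 payload=0x53=83: acc |= 83<<0 -> acc=83 shift=7
  byte[5]=0x48 cont=0 payload=0x48=72: acc |= 72<<7 -> acc=9299 shift=14 [end]
Varint 3: bytes[4:6] = D3 48 -> value 9299 (2 byte(s))
  byte[6]=0x79 cont=0 payload=0x79=121: acc |= 121<<0 -> acc=121 shift=7 [end]
Varint 4: bytes[6:7] = 79 -> value 121 (1 byte(s))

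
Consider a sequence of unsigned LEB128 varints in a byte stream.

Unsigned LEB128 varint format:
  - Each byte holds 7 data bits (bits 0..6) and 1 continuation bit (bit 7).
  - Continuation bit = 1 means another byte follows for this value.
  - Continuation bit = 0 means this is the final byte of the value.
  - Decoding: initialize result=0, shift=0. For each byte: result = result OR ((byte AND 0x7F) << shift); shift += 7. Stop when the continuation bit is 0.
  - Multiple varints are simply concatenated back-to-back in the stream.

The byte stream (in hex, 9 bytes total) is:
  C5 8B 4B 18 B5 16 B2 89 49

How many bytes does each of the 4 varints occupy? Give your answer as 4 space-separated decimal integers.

Answer: 3 1 2 3

Derivation:
  byte[0]=0xC5 cont=1 payload=0x45=69: acc |= 69<<0 -> acc=69 shift=7
  byte[1]=0x8B cont=1 payload=0x0B=11: acc |= 11<<7 -> acc=1477 shift=14
  byte[2]=0x4B cont=0 payload=0x4B=75: acc |= 75<<14 -> acc=1230277 shift=21 [end]
Varint 1: bytes[0:3] = C5 8B 4B -> value 1230277 (3 byte(s))
  byte[3]=0x18 cont=0 payload=0x18=24: acc |= 24<<0 -> acc=24 shift=7 [end]
Varint 2: bytes[3:4] = 18 -> value 24 (1 byte(s))
  byte[4]=0xB5 cont=1 payload=0x35=53: acc |= 53<<0 -> acc=53 shift=7
  byte[5]=0x16 cont=0 payload=0x16=22: acc |= 22<<7 -> acc=2869 shift=14 [end]
Varint 3: bytes[4:6] = B5 16 -> value 2869 (2 byte(s))
  byte[6]=0xB2 cont=1 payload=0x32=50: acc |= 50<<0 -> acc=50 shift=7
  byte[7]=0x89 cont=1 payload=0x09=9: acc |= 9<<7 -> acc=1202 shift=14
  byte[8]=0x49 cont=0 payload=0x49=73: acc |= 73<<14 -> acc=1197234 shift=21 [end]
Varint 4: bytes[6:9] = B2 89 49 -> value 1197234 (3 byte(s))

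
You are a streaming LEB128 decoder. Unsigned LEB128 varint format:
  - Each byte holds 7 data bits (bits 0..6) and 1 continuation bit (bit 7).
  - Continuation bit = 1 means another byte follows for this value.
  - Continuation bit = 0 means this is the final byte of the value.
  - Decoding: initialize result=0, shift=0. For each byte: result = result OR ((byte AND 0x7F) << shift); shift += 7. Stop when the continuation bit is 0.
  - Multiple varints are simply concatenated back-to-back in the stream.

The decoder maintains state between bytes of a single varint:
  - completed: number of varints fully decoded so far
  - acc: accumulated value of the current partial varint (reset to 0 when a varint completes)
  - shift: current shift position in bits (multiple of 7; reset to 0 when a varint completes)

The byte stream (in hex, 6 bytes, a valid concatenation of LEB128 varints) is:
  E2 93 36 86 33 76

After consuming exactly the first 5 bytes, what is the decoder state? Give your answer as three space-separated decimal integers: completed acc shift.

byte[0]=0xE2 cont=1 payload=0x62: acc |= 98<<0 -> completed=0 acc=98 shift=7
byte[1]=0x93 cont=1 payload=0x13: acc |= 19<<7 -> completed=0 acc=2530 shift=14
byte[2]=0x36 cont=0 payload=0x36: varint #1 complete (value=887266); reset -> completed=1 acc=0 shift=0
byte[3]=0x86 cont=1 payload=0x06: acc |= 6<<0 -> completed=1 acc=6 shift=7
byte[4]=0x33 cont=0 payload=0x33: varint #2 complete (value=6534); reset -> completed=2 acc=0 shift=0

Answer: 2 0 0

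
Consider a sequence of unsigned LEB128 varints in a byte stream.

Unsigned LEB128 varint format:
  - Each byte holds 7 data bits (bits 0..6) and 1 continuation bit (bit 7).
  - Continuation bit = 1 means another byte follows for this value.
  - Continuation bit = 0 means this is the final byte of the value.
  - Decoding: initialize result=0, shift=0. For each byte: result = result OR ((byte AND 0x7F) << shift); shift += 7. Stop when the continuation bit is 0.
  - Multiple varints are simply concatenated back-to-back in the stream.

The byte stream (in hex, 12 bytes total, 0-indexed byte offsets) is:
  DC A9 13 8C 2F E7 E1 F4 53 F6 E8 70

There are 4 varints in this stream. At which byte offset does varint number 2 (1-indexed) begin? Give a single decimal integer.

  byte[0]=0xDC cont=1 payload=0x5C=92: acc |= 92<<0 -> acc=92 shift=7
  byte[1]=0xA9 cont=1 payload=0x29=41: acc |= 41<<7 -> acc=5340 shift=14
  byte[2]=0x13 cont=0 payload=0x13=19: acc |= 19<<14 -> acc=316636 shift=21 [end]
Varint 1: bytes[0:3] = DC A9 13 -> value 316636 (3 byte(s))
  byte[3]=0x8C cont=1 payload=0x0C=12: acc |= 12<<0 -> acc=12 shift=7
  byte[4]=0x2F cont=0 payload=0x2F=47: acc |= 47<<7 -> acc=6028 shift=14 [end]
Varint 2: bytes[3:5] = 8C 2F -> value 6028 (2 byte(s))
  byte[5]=0xE7 cont=1 payload=0x67=103: acc |= 103<<0 -> acc=103 shift=7
  byte[6]=0xE1 cont=1 payload=0x61=97: acc |= 97<<7 -> acc=12519 shift=14
  byte[7]=0xF4 cont=1 payload=0x74=116: acc |= 116<<14 -> acc=1913063 shift=21
  byte[8]=0x53 cont=0 payload=0x53=83: acc |= 83<<21 -> acc=175976679 shift=28 [end]
Varint 3: bytes[5:9] = E7 E1 F4 53 -> value 175976679 (4 byte(s))
  byte[9]=0xF6 cont=1 payload=0x76=118: acc |= 118<<0 -> acc=118 shift=7
  byte[10]=0xE8 cont=1 payload=0x68=104: acc |= 104<<7 -> acc=13430 shift=14
  byte[11]=0x70 cont=0 payload=0x70=112: acc |= 112<<14 -> acc=1848438 shift=21 [end]
Varint 4: bytes[9:12] = F6 E8 70 -> value 1848438 (3 byte(s))

Answer: 3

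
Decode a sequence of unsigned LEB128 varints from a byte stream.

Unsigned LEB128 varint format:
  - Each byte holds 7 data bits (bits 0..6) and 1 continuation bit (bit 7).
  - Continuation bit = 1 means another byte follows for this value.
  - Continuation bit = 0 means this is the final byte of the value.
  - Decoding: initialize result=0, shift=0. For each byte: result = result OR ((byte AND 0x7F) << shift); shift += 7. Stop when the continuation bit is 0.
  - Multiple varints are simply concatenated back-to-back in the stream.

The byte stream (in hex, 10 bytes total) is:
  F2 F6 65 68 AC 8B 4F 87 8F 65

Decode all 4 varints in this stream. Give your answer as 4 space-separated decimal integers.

Answer: 1670002 104 1295788 1656711

Derivation:
  byte[0]=0xF2 cont=1 payload=0x72=114: acc |= 114<<0 -> acc=114 shift=7
  byte[1]=0xF6 cont=1 payload=0x76=118: acc |= 118<<7 -> acc=15218 shift=14
  byte[2]=0x65 cont=0 payload=0x65=101: acc |= 101<<14 -> acc=1670002 shift=21 [end]
Varint 1: bytes[0:3] = F2 F6 65 -> value 1670002 (3 byte(s))
  byte[3]=0x68 cont=0 payload=0x68=104: acc |= 104<<0 -> acc=104 shift=7 [end]
Varint 2: bytes[3:4] = 68 -> value 104 (1 byte(s))
  byte[4]=0xAC cont=1 payload=0x2C=44: acc |= 44<<0 -> acc=44 shift=7
  byte[5]=0x8B cont=1 payload=0x0B=11: acc |= 11<<7 -> acc=1452 shift=14
  byte[6]=0x4F cont=0 payload=0x4F=79: acc |= 79<<14 -> acc=1295788 shift=21 [end]
Varint 3: bytes[4:7] = AC 8B 4F -> value 1295788 (3 byte(s))
  byte[7]=0x87 cont=1 payload=0x07=7: acc |= 7<<0 -> acc=7 shift=7
  byte[8]=0x8F cont=1 payload=0x0F=15: acc |= 15<<7 -> acc=1927 shift=14
  byte[9]=0x65 cont=0 payload=0x65=101: acc |= 101<<14 -> acc=1656711 shift=21 [end]
Varint 4: bytes[7:10] = 87 8F 65 -> value 1656711 (3 byte(s))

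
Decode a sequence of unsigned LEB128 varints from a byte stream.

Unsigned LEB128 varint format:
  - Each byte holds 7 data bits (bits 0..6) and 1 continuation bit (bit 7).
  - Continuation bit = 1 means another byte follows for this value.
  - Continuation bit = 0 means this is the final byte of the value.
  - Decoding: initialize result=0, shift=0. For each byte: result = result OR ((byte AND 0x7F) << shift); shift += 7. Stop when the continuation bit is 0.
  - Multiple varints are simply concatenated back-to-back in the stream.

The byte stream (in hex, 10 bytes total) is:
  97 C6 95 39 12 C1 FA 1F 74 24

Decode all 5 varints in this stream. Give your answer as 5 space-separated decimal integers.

  byte[0]=0x97 cont=1 payload=0x17=23: acc |= 23<<0 -> acc=23 shift=7
  byte[1]=0xC6 cont=1 payload=0x46=70: acc |= 70<<7 -> acc=8983 shift=14
  byte[2]=0x95 cont=1 payload=0x15=21: acc |= 21<<14 -> acc=353047 shift=21
  byte[3]=0x39 cont=0 payload=0x39=57: acc |= 57<<21 -> acc=119890711 shift=28 [end]
Varint 1: bytes[0:4] = 97 C6 95 39 -> value 119890711 (4 byte(s))
  byte[4]=0x12 cont=0 payload=0x12=18: acc |= 18<<0 -> acc=18 shift=7 [end]
Varint 2: bytes[4:5] = 12 -> value 18 (1 byte(s))
  byte[5]=0xC1 cont=1 payload=0x41=65: acc |= 65<<0 -> acc=65 shift=7
  byte[6]=0xFA cont=1 payload=0x7A=122: acc |= 122<<7 -> acc=15681 shift=14
  byte[7]=0x1F cont=0 payload=0x1F=31: acc |= 31<<14 -> acc=523585 shift=21 [end]
Varint 3: bytes[5:8] = C1 FA 1F -> value 523585 (3 byte(s))
  byte[8]=0x74 cont=0 payload=0x74=116: acc |= 116<<0 -> acc=116 shift=7 [end]
Varint 4: bytes[8:9] = 74 -> value 116 (1 byte(s))
  byte[9]=0x24 cont=0 payload=0x24=36: acc |= 36<<0 -> acc=36 shift=7 [end]
Varint 5: bytes[9:10] = 24 -> value 36 (1 byte(s))

Answer: 119890711 18 523585 116 36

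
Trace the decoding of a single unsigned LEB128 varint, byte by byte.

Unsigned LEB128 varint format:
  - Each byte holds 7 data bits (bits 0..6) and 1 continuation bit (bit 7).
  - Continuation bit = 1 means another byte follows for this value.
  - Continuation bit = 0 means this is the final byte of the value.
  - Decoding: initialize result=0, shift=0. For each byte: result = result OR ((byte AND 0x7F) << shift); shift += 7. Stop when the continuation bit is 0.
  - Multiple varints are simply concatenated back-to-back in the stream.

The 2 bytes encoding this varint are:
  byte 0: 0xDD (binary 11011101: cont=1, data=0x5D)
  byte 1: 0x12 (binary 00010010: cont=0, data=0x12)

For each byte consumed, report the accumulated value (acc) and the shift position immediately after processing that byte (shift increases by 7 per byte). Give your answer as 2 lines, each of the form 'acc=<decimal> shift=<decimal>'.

byte 0=0xDD: payload=0x5D=93, contrib = 93<<0 = 93; acc -> 93, shift -> 7
byte 1=0x12: payload=0x12=18, contrib = 18<<7 = 2304; acc -> 2397, shift -> 14

Answer: acc=93 shift=7
acc=2397 shift=14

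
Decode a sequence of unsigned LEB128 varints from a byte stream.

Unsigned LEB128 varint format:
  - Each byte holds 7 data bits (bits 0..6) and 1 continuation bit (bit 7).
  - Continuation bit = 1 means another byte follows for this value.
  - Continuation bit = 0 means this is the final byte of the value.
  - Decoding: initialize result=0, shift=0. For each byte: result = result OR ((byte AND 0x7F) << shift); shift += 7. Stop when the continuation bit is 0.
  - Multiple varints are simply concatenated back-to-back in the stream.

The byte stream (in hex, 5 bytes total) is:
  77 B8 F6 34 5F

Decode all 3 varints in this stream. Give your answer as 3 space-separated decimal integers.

  byte[0]=0x77 cont=0 payload=0x77=119: acc |= 119<<0 -> acc=119 shift=7 [end]
Varint 1: bytes[0:1] = 77 -> value 119 (1 byte(s))
  byte[1]=0xB8 cont=1 payload=0x38=56: acc |= 56<<0 -> acc=56 shift=7
  byte[2]=0xF6 cont=1 payload=0x76=118: acc |= 118<<7 -> acc=15160 shift=14
  byte[3]=0x34 cont=0 payload=0x34=52: acc |= 52<<14 -> acc=867128 shift=21 [end]
Varint 2: bytes[1:4] = B8 F6 34 -> value 867128 (3 byte(s))
  byte[4]=0x5F cont=0 payload=0x5F=95: acc |= 95<<0 -> acc=95 shift=7 [end]
Varint 3: bytes[4:5] = 5F -> value 95 (1 byte(s))

Answer: 119 867128 95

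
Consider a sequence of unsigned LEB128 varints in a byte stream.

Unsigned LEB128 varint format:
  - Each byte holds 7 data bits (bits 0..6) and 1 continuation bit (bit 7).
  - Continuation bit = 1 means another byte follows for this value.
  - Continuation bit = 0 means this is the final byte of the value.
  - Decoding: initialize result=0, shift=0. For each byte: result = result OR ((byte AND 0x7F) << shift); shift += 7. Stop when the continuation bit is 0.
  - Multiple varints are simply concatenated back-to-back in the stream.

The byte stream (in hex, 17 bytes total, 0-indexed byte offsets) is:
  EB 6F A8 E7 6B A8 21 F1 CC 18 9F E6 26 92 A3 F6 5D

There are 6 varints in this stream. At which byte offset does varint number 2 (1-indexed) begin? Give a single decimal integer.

  byte[0]=0xEB cont=1 payload=0x6B=107: acc |= 107<<0 -> acc=107 shift=7
  byte[1]=0x6F cont=0 payload=0x6F=111: acc |= 111<<7 -> acc=14315 shift=14 [end]
Varint 1: bytes[0:2] = EB 6F -> value 14315 (2 byte(s))
  byte[2]=0xA8 cont=1 payload=0x28=40: acc |= 40<<0 -> acc=40 shift=7
  byte[3]=0xE7 cont=1 payload=0x67=103: acc |= 103<<7 -> acc=13224 shift=14
  byte[4]=0x6B cont=0 payload=0x6B=107: acc |= 107<<14 -> acc=1766312 shift=21 [end]
Varint 2: bytes[2:5] = A8 E7 6B -> value 1766312 (3 byte(s))
  byte[5]=0xA8 cont=1 payload=0x28=40: acc |= 40<<0 -> acc=40 shift=7
  byte[6]=0x21 cont=0 payload=0x21=33: acc |= 33<<7 -> acc=4264 shift=14 [end]
Varint 3: bytes[5:7] = A8 21 -> value 4264 (2 byte(s))
  byte[7]=0xF1 cont=1 payload=0x71=113: acc |= 113<<0 -> acc=113 shift=7
  byte[8]=0xCC cont=1 payload=0x4C=76: acc |= 76<<7 -> acc=9841 shift=14
  byte[9]=0x18 cont=0 payload=0x18=24: acc |= 24<<14 -> acc=403057 shift=21 [end]
Varint 4: bytes[7:10] = F1 CC 18 -> value 403057 (3 byte(s))
  byte[10]=0x9F cont=1 payload=0x1F=31: acc |= 31<<0 -> acc=31 shift=7
  byte[11]=0xE6 cont=1 payload=0x66=102: acc |= 102<<7 -> acc=13087 shift=14
  byte[12]=0x26 cont=0 payload=0x26=38: acc |= 38<<14 -> acc=635679 shift=21 [end]
Varint 5: bytes[10:13] = 9F E6 26 -> value 635679 (3 byte(s))
  byte[13]=0x92 cont=1 payload=0x12=18: acc |= 18<<0 -> acc=18 shift=7
  byte[14]=0xA3 cont=1 payload=0x23=35: acc |= 35<<7 -> acc=4498 shift=14
  byte[15]=0xF6 cont=1 payload=0x76=118: acc |= 118<<14 -> acc=1937810 shift=21
  byte[16]=0x5D cont=0 payload=0x5D=93: acc |= 93<<21 -> acc=196972946 shift=28 [end]
Varint 6: bytes[13:17] = 92 A3 F6 5D -> value 196972946 (4 byte(s))

Answer: 2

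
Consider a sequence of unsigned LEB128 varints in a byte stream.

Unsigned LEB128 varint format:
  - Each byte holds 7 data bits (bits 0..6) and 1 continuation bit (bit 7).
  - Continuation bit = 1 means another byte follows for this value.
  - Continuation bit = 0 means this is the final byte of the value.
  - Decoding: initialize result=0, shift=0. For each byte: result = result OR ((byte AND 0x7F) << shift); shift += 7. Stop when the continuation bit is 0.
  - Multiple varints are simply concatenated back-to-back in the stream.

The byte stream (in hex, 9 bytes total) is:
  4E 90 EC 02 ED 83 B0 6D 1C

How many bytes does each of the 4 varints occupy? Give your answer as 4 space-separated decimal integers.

  byte[0]=0x4E cont=0 payload=0x4E=78: acc |= 78<<0 -> acc=78 shift=7 [end]
Varint 1: bytes[0:1] = 4E -> value 78 (1 byte(s))
  byte[1]=0x90 cont=1 payload=0x10=16: acc |= 16<<0 -> acc=16 shift=7
  byte[2]=0xEC cont=1 payload=0x6C=108: acc |= 108<<7 -> acc=13840 shift=14
  byte[3]=0x02 cont=0 payload=0x02=2: acc |= 2<<14 -> acc=46608 shift=21 [end]
Varint 2: bytes[1:4] = 90 EC 02 -> value 46608 (3 byte(s))
  byte[4]=0xED cont=1 payload=0x6D=109: acc |= 109<<0 -> acc=109 shift=7
  byte[5]=0x83 cont=1 payload=0x03=3: acc |= 3<<7 -> acc=493 shift=14
  byte[6]=0xB0 cont=1 payload=0x30=48: acc |= 48<<14 -> acc=786925 shift=21
  byte[7]=0x6D cont=0 payload=0x6D=109: acc |= 109<<21 -> acc=229376493 shift=28 [end]
Varint 3: bytes[4:8] = ED 83 B0 6D -> value 229376493 (4 byte(s))
  byte[8]=0x1C cont=0 payload=0x1C=28: acc |= 28<<0 -> acc=28 shift=7 [end]
Varint 4: bytes[8:9] = 1C -> value 28 (1 byte(s))

Answer: 1 3 4 1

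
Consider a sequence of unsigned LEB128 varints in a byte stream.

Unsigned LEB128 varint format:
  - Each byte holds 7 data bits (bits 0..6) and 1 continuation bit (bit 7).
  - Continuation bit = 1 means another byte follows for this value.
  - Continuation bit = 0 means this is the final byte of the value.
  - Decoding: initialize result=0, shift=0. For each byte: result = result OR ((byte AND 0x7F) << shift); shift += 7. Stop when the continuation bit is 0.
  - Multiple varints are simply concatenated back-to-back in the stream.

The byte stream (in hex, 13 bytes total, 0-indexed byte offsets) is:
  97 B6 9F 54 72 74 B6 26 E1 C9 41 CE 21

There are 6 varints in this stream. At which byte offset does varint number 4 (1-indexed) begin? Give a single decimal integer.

  byte[0]=0x97 cont=1 payload=0x17=23: acc |= 23<<0 -> acc=23 shift=7
  byte[1]=0xB6 cont=1 payload=0x36=54: acc |= 54<<7 -> acc=6935 shift=14
  byte[2]=0x9F cont=1 payload=0x1F=31: acc |= 31<<14 -> acc=514839 shift=21
  byte[3]=0x54 cont=0 payload=0x54=84: acc |= 84<<21 -> acc=176675607 shift=28 [end]
Varint 1: bytes[0:4] = 97 B6 9F 54 -> value 176675607 (4 byte(s))
  byte[4]=0x72 cont=0 payload=0x72=114: acc |= 114<<0 -> acc=114 shift=7 [end]
Varint 2: bytes[4:5] = 72 -> value 114 (1 byte(s))
  byte[5]=0x74 cont=0 payload=0x74=116: acc |= 116<<0 -> acc=116 shift=7 [end]
Varint 3: bytes[5:6] = 74 -> value 116 (1 byte(s))
  byte[6]=0xB6 cont=1 payload=0x36=54: acc |= 54<<0 -> acc=54 shift=7
  byte[7]=0x26 cont=0 payload=0x26=38: acc |= 38<<7 -> acc=4918 shift=14 [end]
Varint 4: bytes[6:8] = B6 26 -> value 4918 (2 byte(s))
  byte[8]=0xE1 cont=1 payload=0x61=97: acc |= 97<<0 -> acc=97 shift=7
  byte[9]=0xC9 cont=1 payload=0x49=73: acc |= 73<<7 -> acc=9441 shift=14
  byte[10]=0x41 cont=0 payload=0x41=65: acc |= 65<<14 -> acc=1074401 shift=21 [end]
Varint 5: bytes[8:11] = E1 C9 41 -> value 1074401 (3 byte(s))
  byte[11]=0xCE cont=1 payload=0x4E=78: acc |= 78<<0 -> acc=78 shift=7
  byte[12]=0x21 cont=0 payload=0x21=33: acc |= 33<<7 -> acc=4302 shift=14 [end]
Varint 6: bytes[11:13] = CE 21 -> value 4302 (2 byte(s))

Answer: 6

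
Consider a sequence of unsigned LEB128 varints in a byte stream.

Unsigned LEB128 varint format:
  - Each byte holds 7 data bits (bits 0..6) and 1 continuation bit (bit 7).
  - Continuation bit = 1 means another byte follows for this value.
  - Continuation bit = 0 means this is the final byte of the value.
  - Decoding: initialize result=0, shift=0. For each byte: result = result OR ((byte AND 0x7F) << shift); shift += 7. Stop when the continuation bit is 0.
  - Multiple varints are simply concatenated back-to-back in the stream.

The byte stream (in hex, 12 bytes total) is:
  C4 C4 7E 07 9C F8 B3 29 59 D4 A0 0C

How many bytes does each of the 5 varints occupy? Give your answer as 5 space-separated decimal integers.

Answer: 3 1 4 1 3

Derivation:
  byte[0]=0xC4 cont=1 payload=0x44=68: acc |= 68<<0 -> acc=68 shift=7
  byte[1]=0xC4 cont=1 payload=0x44=68: acc |= 68<<7 -> acc=8772 shift=14
  byte[2]=0x7E cont=0 payload=0x7E=126: acc |= 126<<14 -> acc=2073156 shift=21 [end]
Varint 1: bytes[0:3] = C4 C4 7E -> value 2073156 (3 byte(s))
  byte[3]=0x07 cont=0 payload=0x07=7: acc |= 7<<0 -> acc=7 shift=7 [end]
Varint 2: bytes[3:4] = 07 -> value 7 (1 byte(s))
  byte[4]=0x9C cont=1 payload=0x1C=28: acc |= 28<<0 -> acc=28 shift=7
  byte[5]=0xF8 cont=1 payload=0x78=120: acc |= 120<<7 -> acc=15388 shift=14
  byte[6]=0xB3 cont=1 payload=0x33=51: acc |= 51<<14 -> acc=850972 shift=21
  byte[7]=0x29 cont=0 payload=0x29=41: acc |= 41<<21 -> acc=86834204 shift=28 [end]
Varint 3: bytes[4:8] = 9C F8 B3 29 -> value 86834204 (4 byte(s))
  byte[8]=0x59 cont=0 payload=0x59=89: acc |= 89<<0 -> acc=89 shift=7 [end]
Varint 4: bytes[8:9] = 59 -> value 89 (1 byte(s))
  byte[9]=0xD4 cont=1 payload=0x54=84: acc |= 84<<0 -> acc=84 shift=7
  byte[10]=0xA0 cont=1 payload=0x20=32: acc |= 32<<7 -> acc=4180 shift=14
  byte[11]=0x0C cont=0 payload=0x0C=12: acc |= 12<<14 -> acc=200788 shift=21 [end]
Varint 5: bytes[9:12] = D4 A0 0C -> value 200788 (3 byte(s))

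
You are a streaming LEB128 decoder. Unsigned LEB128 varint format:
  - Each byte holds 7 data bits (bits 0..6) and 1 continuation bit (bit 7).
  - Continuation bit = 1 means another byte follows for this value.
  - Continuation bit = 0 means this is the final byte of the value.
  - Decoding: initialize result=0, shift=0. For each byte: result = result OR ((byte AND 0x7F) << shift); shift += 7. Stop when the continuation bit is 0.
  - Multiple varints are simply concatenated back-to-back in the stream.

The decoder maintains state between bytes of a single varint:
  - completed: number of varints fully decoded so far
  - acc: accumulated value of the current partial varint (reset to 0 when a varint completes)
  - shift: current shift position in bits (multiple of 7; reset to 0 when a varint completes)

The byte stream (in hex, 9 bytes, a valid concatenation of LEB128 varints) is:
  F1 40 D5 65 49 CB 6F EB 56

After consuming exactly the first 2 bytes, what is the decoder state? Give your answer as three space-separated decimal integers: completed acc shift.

Answer: 1 0 0

Derivation:
byte[0]=0xF1 cont=1 payload=0x71: acc |= 113<<0 -> completed=0 acc=113 shift=7
byte[1]=0x40 cont=0 payload=0x40: varint #1 complete (value=8305); reset -> completed=1 acc=0 shift=0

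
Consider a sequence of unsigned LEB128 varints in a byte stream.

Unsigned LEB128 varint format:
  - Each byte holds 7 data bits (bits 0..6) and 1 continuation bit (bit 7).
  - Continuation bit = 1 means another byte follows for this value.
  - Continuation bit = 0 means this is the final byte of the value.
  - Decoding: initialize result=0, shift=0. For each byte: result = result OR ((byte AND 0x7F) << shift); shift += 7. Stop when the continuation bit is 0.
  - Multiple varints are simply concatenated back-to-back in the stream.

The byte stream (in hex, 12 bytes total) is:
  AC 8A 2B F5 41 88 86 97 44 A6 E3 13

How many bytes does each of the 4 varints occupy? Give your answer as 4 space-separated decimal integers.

  byte[0]=0xAC cont=1 payload=0x2C=44: acc |= 44<<0 -> acc=44 shift=7
  byte[1]=0x8A cont=1 payload=0x0A=10: acc |= 10<<7 -> acc=1324 shift=14
  byte[2]=0x2B cont=0 payload=0x2B=43: acc |= 43<<14 -> acc=705836 shift=21 [end]
Varint 1: bytes[0:3] = AC 8A 2B -> value 705836 (3 byte(s))
  byte[3]=0xF5 cont=1 payload=0x75=117: acc |= 117<<0 -> acc=117 shift=7
  byte[4]=0x41 cont=0 payload=0x41=65: acc |= 65<<7 -> acc=8437 shift=14 [end]
Varint 2: bytes[3:5] = F5 41 -> value 8437 (2 byte(s))
  byte[5]=0x88 cont=1 payload=0x08=8: acc |= 8<<0 -> acc=8 shift=7
  byte[6]=0x86 cont=1 payload=0x06=6: acc |= 6<<7 -> acc=776 shift=14
  byte[7]=0x97 cont=1 payload=0x17=23: acc |= 23<<14 -> acc=377608 shift=21
  byte[8]=0x44 cont=0 payload=0x44=68: acc |= 68<<21 -> acc=142983944 shift=28 [end]
Varint 3: bytes[5:9] = 88 86 97 44 -> value 142983944 (4 byte(s))
  byte[9]=0xA6 cont=1 payload=0x26=38: acc |= 38<<0 -> acc=38 shift=7
  byte[10]=0xE3 cont=1 payload=0x63=99: acc |= 99<<7 -> acc=12710 shift=14
  byte[11]=0x13 cont=0 payload=0x13=19: acc |= 19<<14 -> acc=324006 shift=21 [end]
Varint 4: bytes[9:12] = A6 E3 13 -> value 324006 (3 byte(s))

Answer: 3 2 4 3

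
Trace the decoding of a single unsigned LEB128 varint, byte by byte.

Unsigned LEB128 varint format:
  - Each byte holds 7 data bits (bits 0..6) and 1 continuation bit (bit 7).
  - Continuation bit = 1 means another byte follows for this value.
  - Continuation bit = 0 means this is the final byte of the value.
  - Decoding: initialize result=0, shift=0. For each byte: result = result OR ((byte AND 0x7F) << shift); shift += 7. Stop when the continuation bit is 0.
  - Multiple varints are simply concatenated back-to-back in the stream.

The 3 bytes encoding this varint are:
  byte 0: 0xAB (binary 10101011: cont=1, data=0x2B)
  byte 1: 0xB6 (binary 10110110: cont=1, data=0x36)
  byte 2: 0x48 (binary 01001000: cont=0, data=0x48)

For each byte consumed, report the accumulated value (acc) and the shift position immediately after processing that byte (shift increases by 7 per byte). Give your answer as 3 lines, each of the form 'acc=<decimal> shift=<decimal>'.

Answer: acc=43 shift=7
acc=6955 shift=14
acc=1186603 shift=21

Derivation:
byte 0=0xAB: payload=0x2B=43, contrib = 43<<0 = 43; acc -> 43, shift -> 7
byte 1=0xB6: payload=0x36=54, contrib = 54<<7 = 6912; acc -> 6955, shift -> 14
byte 2=0x48: payload=0x48=72, contrib = 72<<14 = 1179648; acc -> 1186603, shift -> 21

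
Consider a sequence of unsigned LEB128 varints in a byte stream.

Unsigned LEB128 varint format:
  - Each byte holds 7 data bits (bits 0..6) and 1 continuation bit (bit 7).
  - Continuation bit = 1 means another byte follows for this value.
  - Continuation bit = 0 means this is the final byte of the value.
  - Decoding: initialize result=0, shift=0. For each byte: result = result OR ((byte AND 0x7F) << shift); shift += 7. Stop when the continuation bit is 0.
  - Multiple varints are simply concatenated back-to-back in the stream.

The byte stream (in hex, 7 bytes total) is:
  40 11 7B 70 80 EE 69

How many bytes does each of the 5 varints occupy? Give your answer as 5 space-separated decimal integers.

Answer: 1 1 1 1 3

Derivation:
  byte[0]=0x40 cont=0 payload=0x40=64: acc |= 64<<0 -> acc=64 shift=7 [end]
Varint 1: bytes[0:1] = 40 -> value 64 (1 byte(s))
  byte[1]=0x11 cont=0 payload=0x11=17: acc |= 17<<0 -> acc=17 shift=7 [end]
Varint 2: bytes[1:2] = 11 -> value 17 (1 byte(s))
  byte[2]=0x7B cont=0 payload=0x7B=123: acc |= 123<<0 -> acc=123 shift=7 [end]
Varint 3: bytes[2:3] = 7B -> value 123 (1 byte(s))
  byte[3]=0x70 cont=0 payload=0x70=112: acc |= 112<<0 -> acc=112 shift=7 [end]
Varint 4: bytes[3:4] = 70 -> value 112 (1 byte(s))
  byte[4]=0x80 cont=1 payload=0x00=0: acc |= 0<<0 -> acc=0 shift=7
  byte[5]=0xEE cont=1 payload=0x6E=110: acc |= 110<<7 -> acc=14080 shift=14
  byte[6]=0x69 cont=0 payload=0x69=105: acc |= 105<<14 -> acc=1734400 shift=21 [end]
Varint 5: bytes[4:7] = 80 EE 69 -> value 1734400 (3 byte(s))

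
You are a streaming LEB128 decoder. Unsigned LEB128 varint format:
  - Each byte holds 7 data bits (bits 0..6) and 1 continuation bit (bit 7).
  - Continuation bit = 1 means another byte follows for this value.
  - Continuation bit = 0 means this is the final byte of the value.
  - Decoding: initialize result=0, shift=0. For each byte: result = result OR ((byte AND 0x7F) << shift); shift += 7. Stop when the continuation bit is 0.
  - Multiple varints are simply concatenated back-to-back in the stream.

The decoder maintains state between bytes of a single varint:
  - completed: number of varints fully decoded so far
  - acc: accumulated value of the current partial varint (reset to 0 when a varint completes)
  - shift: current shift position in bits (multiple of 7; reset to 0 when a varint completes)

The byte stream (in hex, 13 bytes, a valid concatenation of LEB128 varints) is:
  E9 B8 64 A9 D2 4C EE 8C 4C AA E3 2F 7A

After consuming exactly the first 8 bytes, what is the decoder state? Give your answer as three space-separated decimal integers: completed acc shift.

Answer: 2 1646 14

Derivation:
byte[0]=0xE9 cont=1 payload=0x69: acc |= 105<<0 -> completed=0 acc=105 shift=7
byte[1]=0xB8 cont=1 payload=0x38: acc |= 56<<7 -> completed=0 acc=7273 shift=14
byte[2]=0x64 cont=0 payload=0x64: varint #1 complete (value=1645673); reset -> completed=1 acc=0 shift=0
byte[3]=0xA9 cont=1 payload=0x29: acc |= 41<<0 -> completed=1 acc=41 shift=7
byte[4]=0xD2 cont=1 payload=0x52: acc |= 82<<7 -> completed=1 acc=10537 shift=14
byte[5]=0x4C cont=0 payload=0x4C: varint #2 complete (value=1255721); reset -> completed=2 acc=0 shift=0
byte[6]=0xEE cont=1 payload=0x6E: acc |= 110<<0 -> completed=2 acc=110 shift=7
byte[7]=0x8C cont=1 payload=0x0C: acc |= 12<<7 -> completed=2 acc=1646 shift=14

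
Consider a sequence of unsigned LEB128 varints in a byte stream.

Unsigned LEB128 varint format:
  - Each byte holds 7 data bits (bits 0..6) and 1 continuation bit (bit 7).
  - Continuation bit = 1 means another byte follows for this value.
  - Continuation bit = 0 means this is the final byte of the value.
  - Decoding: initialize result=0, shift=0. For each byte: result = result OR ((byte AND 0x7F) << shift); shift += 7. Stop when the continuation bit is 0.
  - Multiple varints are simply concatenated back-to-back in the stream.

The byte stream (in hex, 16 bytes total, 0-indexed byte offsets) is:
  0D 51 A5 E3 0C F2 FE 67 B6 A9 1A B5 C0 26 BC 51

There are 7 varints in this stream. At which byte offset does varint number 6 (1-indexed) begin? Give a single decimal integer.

  byte[0]=0x0D cont=0 payload=0x0D=13: acc |= 13<<0 -> acc=13 shift=7 [end]
Varint 1: bytes[0:1] = 0D -> value 13 (1 byte(s))
  byte[1]=0x51 cont=0 payload=0x51=81: acc |= 81<<0 -> acc=81 shift=7 [end]
Varint 2: bytes[1:2] = 51 -> value 81 (1 byte(s))
  byte[2]=0xA5 cont=1 payload=0x25=37: acc |= 37<<0 -> acc=37 shift=7
  byte[3]=0xE3 cont=1 payload=0x63=99: acc |= 99<<7 -> acc=12709 shift=14
  byte[4]=0x0C cont=0 payload=0x0C=12: acc |= 12<<14 -> acc=209317 shift=21 [end]
Varint 3: bytes[2:5] = A5 E3 0C -> value 209317 (3 byte(s))
  byte[5]=0xF2 cont=1 payload=0x72=114: acc |= 114<<0 -> acc=114 shift=7
  byte[6]=0xFE cont=1 payload=0x7E=126: acc |= 126<<7 -> acc=16242 shift=14
  byte[7]=0x67 cont=0 payload=0x67=103: acc |= 103<<14 -> acc=1703794 shift=21 [end]
Varint 4: bytes[5:8] = F2 FE 67 -> value 1703794 (3 byte(s))
  byte[8]=0xB6 cont=1 payload=0x36=54: acc |= 54<<0 -> acc=54 shift=7
  byte[9]=0xA9 cont=1 payload=0x29=41: acc |= 41<<7 -> acc=5302 shift=14
  byte[10]=0x1A cont=0 payload=0x1A=26: acc |= 26<<14 -> acc=431286 shift=21 [end]
Varint 5: bytes[8:11] = B6 A9 1A -> value 431286 (3 byte(s))
  byte[11]=0xB5 cont=1 payload=0x35=53: acc |= 53<<0 -> acc=53 shift=7
  byte[12]=0xC0 cont=1 payload=0x40=64: acc |= 64<<7 -> acc=8245 shift=14
  byte[13]=0x26 cont=0 payload=0x26=38: acc |= 38<<14 -> acc=630837 shift=21 [end]
Varint 6: bytes[11:14] = B5 C0 26 -> value 630837 (3 byte(s))
  byte[14]=0xBC cont=1 payload=0x3C=60: acc |= 60<<0 -> acc=60 shift=7
  byte[15]=0x51 cont=0 payload=0x51=81: acc |= 81<<7 -> acc=10428 shift=14 [end]
Varint 7: bytes[14:16] = BC 51 -> value 10428 (2 byte(s))

Answer: 11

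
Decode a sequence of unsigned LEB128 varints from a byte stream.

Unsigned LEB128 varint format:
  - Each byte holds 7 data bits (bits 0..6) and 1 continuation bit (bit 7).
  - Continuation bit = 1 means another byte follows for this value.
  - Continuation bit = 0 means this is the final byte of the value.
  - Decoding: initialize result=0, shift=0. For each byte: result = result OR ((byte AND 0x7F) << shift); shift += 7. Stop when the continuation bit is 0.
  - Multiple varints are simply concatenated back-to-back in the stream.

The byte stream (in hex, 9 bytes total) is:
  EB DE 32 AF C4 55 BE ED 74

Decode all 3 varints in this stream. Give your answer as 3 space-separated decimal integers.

  byte[0]=0xEB cont=1 payload=0x6B=107: acc |= 107<<0 -> acc=107 shift=7
  byte[1]=0xDE cont=1 payload=0x5E=94: acc |= 94<<7 -> acc=12139 shift=14
  byte[2]=0x32 cont=0 payload=0x32=50: acc |= 50<<14 -> acc=831339 shift=21 [end]
Varint 1: bytes[0:3] = EB DE 32 -> value 831339 (3 byte(s))
  byte[3]=0xAF cont=1 payload=0x2F=47: acc |= 47<<0 -> acc=47 shift=7
  byte[4]=0xC4 cont=1 payload=0x44=68: acc |= 68<<7 -> acc=8751 shift=14
  byte[5]=0x55 cont=0 payload=0x55=85: acc |= 85<<14 -> acc=1401391 shift=21 [end]
Varint 2: bytes[3:6] = AF C4 55 -> value 1401391 (3 byte(s))
  byte[6]=0xBE cont=1 payload=0x3E=62: acc |= 62<<0 -> acc=62 shift=7
  byte[7]=0xED cont=1 payload=0x6D=109: acc |= 109<<7 -> acc=14014 shift=14
  byte[8]=0x74 cont=0 payload=0x74=116: acc |= 116<<14 -> acc=1914558 shift=21 [end]
Varint 3: bytes[6:9] = BE ED 74 -> value 1914558 (3 byte(s))

Answer: 831339 1401391 1914558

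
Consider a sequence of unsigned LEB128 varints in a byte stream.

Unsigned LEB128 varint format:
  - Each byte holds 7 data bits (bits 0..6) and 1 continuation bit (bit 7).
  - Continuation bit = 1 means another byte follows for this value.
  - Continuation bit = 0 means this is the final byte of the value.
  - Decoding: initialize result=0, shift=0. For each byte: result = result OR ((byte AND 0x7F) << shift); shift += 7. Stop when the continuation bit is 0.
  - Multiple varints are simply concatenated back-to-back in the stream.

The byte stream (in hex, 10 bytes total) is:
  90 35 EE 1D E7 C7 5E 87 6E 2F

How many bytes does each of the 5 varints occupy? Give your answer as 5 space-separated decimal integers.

Answer: 2 2 3 2 1

Derivation:
  byte[0]=0x90 cont=1 payload=0x10=16: acc |= 16<<0 -> acc=16 shift=7
  byte[1]=0x35 cont=0 payload=0x35=53: acc |= 53<<7 -> acc=6800 shift=14 [end]
Varint 1: bytes[0:2] = 90 35 -> value 6800 (2 byte(s))
  byte[2]=0xEE cont=1 payload=0x6E=110: acc |= 110<<0 -> acc=110 shift=7
  byte[3]=0x1D cont=0 payload=0x1D=29: acc |= 29<<7 -> acc=3822 shift=14 [end]
Varint 2: bytes[2:4] = EE 1D -> value 3822 (2 byte(s))
  byte[4]=0xE7 cont=1 payload=0x67=103: acc |= 103<<0 -> acc=103 shift=7
  byte[5]=0xC7 cont=1 payload=0x47=71: acc |= 71<<7 -> acc=9191 shift=14
  byte[6]=0x5E cont=0 payload=0x5E=94: acc |= 94<<14 -> acc=1549287 shift=21 [end]
Varint 3: bytes[4:7] = E7 C7 5E -> value 1549287 (3 byte(s))
  byte[7]=0x87 cont=1 payload=0x07=7: acc |= 7<<0 -> acc=7 shift=7
  byte[8]=0x6E cont=0 payload=0x6E=110: acc |= 110<<7 -> acc=14087 shift=14 [end]
Varint 4: bytes[7:9] = 87 6E -> value 14087 (2 byte(s))
  byte[9]=0x2F cont=0 payload=0x2F=47: acc |= 47<<0 -> acc=47 shift=7 [end]
Varint 5: bytes[9:10] = 2F -> value 47 (1 byte(s))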